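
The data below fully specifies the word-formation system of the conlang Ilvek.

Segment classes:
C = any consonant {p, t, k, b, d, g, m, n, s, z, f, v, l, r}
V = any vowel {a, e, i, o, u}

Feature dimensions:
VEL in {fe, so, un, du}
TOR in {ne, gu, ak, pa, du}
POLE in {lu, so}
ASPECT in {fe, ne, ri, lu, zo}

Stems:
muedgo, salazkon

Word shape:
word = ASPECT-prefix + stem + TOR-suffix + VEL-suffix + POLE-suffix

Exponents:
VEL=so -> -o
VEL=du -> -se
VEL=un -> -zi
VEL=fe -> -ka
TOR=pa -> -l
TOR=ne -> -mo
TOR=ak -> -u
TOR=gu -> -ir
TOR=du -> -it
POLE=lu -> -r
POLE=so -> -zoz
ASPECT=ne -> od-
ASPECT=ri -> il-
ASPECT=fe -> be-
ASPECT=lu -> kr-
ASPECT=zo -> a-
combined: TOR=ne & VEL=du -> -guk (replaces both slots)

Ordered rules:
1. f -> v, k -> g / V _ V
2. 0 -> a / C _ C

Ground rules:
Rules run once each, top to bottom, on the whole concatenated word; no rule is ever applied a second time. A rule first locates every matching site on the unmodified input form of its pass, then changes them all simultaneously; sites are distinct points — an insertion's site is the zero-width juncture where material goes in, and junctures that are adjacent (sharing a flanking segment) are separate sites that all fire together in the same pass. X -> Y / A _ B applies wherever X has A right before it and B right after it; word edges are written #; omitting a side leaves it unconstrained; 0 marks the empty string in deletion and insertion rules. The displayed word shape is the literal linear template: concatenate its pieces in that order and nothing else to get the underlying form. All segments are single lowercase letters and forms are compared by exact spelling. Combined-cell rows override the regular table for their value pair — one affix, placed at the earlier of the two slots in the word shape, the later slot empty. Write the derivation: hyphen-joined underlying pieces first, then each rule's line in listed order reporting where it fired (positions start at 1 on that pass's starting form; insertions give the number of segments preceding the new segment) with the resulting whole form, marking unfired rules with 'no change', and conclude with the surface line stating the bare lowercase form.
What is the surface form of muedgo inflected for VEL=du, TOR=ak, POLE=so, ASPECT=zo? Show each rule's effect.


underlying: a-muedgo-u-se-zoz
1. f -> v, k -> g / V _ V: no change
2. 0 -> a / C _ C: inserts after position(s) 5: amuedagousezoz
surface: amuedagousezoz


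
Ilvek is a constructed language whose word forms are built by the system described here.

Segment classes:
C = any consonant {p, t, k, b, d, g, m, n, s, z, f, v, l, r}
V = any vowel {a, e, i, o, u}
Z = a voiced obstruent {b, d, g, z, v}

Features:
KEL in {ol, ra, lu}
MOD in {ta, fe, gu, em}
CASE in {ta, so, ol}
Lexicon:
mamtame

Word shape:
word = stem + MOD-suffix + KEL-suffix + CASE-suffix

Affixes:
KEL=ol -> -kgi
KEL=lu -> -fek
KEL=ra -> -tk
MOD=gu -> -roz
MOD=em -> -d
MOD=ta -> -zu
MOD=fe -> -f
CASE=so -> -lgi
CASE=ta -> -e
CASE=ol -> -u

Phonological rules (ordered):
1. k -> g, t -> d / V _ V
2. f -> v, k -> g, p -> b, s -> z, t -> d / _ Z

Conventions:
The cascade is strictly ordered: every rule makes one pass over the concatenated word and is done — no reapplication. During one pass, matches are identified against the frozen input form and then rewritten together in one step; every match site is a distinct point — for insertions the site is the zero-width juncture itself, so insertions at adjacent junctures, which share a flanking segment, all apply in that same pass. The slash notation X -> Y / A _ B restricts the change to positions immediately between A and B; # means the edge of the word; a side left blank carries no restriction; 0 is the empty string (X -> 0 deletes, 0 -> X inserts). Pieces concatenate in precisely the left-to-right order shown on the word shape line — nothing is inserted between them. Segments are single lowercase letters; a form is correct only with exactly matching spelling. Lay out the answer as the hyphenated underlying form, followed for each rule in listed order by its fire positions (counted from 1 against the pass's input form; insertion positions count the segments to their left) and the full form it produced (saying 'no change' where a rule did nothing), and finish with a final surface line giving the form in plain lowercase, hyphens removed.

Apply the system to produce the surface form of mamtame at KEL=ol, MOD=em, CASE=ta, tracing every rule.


underlying: mamtame-d-kgi-e
1. k -> g, t -> d / V _ V: no change
2. f -> v, k -> g, p -> b, s -> z, t -> d / _ Z: fires at position(s) 9: mamtamedggie
surface: mamtamedggie


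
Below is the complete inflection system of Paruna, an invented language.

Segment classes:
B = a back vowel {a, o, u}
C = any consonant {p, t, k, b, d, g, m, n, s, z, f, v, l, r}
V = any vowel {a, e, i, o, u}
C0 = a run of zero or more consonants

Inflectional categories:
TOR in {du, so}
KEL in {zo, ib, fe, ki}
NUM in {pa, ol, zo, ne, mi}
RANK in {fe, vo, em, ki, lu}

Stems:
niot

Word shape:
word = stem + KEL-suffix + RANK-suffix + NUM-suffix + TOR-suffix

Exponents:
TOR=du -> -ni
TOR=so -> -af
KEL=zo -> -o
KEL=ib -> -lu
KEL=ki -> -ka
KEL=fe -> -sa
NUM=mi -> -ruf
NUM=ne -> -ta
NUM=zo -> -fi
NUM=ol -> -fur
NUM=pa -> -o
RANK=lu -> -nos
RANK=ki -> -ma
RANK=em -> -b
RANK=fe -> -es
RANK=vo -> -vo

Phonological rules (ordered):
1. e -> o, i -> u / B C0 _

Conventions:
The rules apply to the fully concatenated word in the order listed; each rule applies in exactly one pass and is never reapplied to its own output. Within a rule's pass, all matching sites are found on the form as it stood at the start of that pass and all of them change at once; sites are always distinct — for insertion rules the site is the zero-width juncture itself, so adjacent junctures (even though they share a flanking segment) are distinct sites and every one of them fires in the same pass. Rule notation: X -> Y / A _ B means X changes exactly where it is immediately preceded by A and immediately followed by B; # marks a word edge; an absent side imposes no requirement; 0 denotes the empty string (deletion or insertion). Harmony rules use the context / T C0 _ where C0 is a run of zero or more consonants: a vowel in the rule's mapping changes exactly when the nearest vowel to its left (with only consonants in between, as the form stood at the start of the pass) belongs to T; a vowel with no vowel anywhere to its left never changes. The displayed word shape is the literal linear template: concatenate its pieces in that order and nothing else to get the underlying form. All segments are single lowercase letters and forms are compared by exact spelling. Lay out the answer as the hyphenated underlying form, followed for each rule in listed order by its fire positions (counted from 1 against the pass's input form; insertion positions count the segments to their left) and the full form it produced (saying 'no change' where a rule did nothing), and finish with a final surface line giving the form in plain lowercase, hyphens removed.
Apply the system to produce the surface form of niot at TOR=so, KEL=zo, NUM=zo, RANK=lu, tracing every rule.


underlying: niot-o-nos-fi-af
1. e -> o, i -> u / B C0 _: fires at position(s) 10: niotonosfuaf
surface: niotonosfuaf


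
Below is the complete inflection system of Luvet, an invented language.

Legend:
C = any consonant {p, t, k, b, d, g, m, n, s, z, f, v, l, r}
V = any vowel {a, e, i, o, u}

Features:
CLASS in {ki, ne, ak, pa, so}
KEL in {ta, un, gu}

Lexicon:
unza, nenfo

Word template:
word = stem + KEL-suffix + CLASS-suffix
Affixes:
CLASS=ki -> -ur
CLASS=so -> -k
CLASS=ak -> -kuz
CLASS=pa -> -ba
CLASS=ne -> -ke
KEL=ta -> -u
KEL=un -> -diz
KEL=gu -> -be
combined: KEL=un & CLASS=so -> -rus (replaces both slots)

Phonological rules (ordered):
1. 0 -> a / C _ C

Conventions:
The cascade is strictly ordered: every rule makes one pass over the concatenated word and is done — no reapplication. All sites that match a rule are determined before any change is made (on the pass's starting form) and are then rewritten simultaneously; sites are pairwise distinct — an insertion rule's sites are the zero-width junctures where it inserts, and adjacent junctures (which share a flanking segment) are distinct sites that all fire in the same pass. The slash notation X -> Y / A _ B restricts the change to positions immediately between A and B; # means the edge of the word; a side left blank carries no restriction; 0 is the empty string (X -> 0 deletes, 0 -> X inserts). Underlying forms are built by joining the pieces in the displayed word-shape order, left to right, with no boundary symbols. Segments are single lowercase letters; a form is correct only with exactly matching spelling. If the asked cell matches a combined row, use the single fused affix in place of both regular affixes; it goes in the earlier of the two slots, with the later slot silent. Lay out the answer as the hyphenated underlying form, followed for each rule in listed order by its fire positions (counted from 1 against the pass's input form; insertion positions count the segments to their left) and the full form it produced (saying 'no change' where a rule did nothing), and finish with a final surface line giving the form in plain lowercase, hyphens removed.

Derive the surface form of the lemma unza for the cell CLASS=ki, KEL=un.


underlying: unza-diz-ur
1. 0 -> a / C _ C: inserts after position(s) 2: unazadizur
surface: unazadizur


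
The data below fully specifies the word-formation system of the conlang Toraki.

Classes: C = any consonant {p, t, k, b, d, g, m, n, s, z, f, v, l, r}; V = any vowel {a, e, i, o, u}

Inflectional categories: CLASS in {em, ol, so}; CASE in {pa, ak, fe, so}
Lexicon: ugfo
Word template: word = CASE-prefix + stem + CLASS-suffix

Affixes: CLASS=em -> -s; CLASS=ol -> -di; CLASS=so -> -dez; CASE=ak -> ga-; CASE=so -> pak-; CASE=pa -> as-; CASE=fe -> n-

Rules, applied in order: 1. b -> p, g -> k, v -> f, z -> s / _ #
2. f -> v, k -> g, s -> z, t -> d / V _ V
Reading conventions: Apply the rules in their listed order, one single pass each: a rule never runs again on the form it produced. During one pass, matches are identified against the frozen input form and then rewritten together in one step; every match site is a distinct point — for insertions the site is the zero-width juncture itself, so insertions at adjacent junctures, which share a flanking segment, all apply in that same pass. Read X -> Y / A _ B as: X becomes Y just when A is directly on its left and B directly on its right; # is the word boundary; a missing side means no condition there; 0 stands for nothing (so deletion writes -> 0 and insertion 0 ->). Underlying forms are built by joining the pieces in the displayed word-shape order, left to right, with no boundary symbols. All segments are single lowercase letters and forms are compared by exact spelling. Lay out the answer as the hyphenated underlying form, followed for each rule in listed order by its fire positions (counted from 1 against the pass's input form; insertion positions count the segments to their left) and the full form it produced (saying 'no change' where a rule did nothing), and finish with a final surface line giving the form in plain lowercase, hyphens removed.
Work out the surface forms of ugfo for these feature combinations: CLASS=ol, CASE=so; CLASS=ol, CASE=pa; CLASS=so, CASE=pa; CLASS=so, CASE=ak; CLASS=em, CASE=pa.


cell CLASS=ol, CASE=so:
underlying: pak-ugfo-di
1. b -> p, g -> k, v -> f, z -> s / _ #: no change
2. f -> v, k -> g, s -> z, t -> d / V _ V: fires at position(s) 3: pagugfodi
surface: pagugfodi

cell CLASS=ol, CASE=pa:
underlying: as-ugfo-di
1. b -> p, g -> k, v -> f, z -> s / _ #: no change
2. f -> v, k -> g, s -> z, t -> d / V _ V: fires at position(s) 2: azugfodi
surface: azugfodi

cell CLASS=so, CASE=pa:
underlying: as-ugfo-dez
1. b -> p, g -> k, v -> f, z -> s / _ #: fires at position(s) 9: asugfodes
2. f -> v, k -> g, s -> z, t -> d / V _ V: fires at position(s) 2: azugfodes
surface: azugfodes

cell CLASS=so, CASE=ak:
underlying: ga-ugfo-dez
1. b -> p, g -> k, v -> f, z -> s / _ #: fires at position(s) 9: gaugfodes
2. f -> v, k -> g, s -> z, t -> d / V _ V: no change
surface: gaugfodes

cell CLASS=em, CASE=pa:
underlying: as-ugfo-s
1. b -> p, g -> k, v -> f, z -> s / _ #: no change
2. f -> v, k -> g, s -> z, t -> d / V _ V: fires at position(s) 2: azugfos
surface: azugfos


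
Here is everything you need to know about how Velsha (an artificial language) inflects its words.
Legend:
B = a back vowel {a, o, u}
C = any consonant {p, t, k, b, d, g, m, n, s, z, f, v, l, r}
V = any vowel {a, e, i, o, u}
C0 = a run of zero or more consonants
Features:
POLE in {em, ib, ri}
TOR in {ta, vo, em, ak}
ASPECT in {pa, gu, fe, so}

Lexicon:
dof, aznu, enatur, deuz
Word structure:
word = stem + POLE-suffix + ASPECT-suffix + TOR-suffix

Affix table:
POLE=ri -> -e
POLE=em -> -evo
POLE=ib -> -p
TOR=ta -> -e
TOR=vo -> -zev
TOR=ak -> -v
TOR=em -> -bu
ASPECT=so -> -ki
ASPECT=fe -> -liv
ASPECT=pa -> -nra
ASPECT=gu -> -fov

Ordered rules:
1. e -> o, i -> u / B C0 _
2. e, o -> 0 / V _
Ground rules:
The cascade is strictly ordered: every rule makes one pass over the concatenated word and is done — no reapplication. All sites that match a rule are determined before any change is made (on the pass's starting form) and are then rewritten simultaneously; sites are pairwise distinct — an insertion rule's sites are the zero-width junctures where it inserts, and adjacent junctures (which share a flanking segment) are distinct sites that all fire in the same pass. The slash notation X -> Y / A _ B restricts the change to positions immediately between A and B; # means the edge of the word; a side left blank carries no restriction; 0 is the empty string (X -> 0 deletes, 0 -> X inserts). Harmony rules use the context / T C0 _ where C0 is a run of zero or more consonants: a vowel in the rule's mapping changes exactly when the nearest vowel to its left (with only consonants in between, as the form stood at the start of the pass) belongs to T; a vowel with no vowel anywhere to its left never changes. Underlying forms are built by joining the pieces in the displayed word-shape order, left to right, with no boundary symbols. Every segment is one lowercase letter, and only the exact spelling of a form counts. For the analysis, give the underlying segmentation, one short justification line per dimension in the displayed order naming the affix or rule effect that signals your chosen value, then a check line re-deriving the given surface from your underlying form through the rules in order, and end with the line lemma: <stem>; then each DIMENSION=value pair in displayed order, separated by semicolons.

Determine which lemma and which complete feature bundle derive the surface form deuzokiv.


underlying: deuz-e-ki-v
POLE=ri - signalled by the affix -e
TOR=ak - signalled by the affix -v
ASPECT=so - signalled by the affix -ki
check: deuzekiv -> deuzokiv -> deuzokiv
lemma: deuz; POLE=ri; TOR=ak; ASPECT=so


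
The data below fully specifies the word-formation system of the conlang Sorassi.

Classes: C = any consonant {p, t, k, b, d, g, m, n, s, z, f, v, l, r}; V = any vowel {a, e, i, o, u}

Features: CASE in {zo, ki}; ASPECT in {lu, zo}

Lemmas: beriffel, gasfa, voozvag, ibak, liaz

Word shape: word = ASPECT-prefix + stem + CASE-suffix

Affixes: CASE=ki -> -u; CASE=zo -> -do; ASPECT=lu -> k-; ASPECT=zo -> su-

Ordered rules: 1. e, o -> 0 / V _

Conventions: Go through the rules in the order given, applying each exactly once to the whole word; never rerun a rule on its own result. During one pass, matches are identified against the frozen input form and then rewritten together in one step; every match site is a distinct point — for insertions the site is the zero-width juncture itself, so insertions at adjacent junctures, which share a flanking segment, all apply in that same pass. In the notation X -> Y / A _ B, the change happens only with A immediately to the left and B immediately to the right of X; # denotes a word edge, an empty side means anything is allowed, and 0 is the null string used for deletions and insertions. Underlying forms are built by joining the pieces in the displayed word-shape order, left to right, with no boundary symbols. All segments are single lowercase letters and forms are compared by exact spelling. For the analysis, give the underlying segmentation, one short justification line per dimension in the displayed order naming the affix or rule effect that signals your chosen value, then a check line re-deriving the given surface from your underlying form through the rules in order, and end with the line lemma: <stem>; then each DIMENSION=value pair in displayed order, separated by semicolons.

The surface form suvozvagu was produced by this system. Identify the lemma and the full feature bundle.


underlying: su-voozvag-u
CASE=ki - signalled by the affix -u
ASPECT=zo - signalled by the affix su-
check: suvoozvagu -> suvozvagu
lemma: voozvag; CASE=ki; ASPECT=zo


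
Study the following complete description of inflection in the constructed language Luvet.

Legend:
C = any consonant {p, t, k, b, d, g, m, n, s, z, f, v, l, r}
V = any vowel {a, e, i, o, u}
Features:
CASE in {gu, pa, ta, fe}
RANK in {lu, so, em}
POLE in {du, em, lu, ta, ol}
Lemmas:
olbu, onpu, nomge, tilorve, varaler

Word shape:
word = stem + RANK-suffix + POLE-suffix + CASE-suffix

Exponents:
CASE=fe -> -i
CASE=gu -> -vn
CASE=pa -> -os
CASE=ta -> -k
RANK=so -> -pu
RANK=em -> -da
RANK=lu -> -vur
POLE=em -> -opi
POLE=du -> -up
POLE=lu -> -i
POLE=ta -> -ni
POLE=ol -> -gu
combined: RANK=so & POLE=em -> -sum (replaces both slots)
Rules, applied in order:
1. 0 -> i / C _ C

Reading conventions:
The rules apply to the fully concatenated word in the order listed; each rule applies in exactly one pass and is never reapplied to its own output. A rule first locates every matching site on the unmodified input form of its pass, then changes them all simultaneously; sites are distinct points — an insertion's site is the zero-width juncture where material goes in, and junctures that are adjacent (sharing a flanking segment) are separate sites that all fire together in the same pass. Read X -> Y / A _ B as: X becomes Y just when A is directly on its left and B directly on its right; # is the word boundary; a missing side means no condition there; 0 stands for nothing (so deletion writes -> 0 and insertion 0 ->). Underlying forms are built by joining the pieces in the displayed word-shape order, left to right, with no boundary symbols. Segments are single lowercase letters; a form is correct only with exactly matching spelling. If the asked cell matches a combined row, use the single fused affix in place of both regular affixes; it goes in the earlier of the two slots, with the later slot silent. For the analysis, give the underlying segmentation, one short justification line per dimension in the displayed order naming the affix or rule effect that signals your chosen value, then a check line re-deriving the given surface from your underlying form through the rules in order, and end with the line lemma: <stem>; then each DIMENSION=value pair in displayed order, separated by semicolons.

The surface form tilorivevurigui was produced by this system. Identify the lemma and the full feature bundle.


underlying: tilorve-vur-gu-i
CASE=fe - signalled by the affix -i
RANK=lu - signalled by the affix -vur
POLE=ol - signalled by the affix -gu
check: tilorvevurgui -> tilorivevurigui
lemma: tilorve; CASE=fe; RANK=lu; POLE=ol


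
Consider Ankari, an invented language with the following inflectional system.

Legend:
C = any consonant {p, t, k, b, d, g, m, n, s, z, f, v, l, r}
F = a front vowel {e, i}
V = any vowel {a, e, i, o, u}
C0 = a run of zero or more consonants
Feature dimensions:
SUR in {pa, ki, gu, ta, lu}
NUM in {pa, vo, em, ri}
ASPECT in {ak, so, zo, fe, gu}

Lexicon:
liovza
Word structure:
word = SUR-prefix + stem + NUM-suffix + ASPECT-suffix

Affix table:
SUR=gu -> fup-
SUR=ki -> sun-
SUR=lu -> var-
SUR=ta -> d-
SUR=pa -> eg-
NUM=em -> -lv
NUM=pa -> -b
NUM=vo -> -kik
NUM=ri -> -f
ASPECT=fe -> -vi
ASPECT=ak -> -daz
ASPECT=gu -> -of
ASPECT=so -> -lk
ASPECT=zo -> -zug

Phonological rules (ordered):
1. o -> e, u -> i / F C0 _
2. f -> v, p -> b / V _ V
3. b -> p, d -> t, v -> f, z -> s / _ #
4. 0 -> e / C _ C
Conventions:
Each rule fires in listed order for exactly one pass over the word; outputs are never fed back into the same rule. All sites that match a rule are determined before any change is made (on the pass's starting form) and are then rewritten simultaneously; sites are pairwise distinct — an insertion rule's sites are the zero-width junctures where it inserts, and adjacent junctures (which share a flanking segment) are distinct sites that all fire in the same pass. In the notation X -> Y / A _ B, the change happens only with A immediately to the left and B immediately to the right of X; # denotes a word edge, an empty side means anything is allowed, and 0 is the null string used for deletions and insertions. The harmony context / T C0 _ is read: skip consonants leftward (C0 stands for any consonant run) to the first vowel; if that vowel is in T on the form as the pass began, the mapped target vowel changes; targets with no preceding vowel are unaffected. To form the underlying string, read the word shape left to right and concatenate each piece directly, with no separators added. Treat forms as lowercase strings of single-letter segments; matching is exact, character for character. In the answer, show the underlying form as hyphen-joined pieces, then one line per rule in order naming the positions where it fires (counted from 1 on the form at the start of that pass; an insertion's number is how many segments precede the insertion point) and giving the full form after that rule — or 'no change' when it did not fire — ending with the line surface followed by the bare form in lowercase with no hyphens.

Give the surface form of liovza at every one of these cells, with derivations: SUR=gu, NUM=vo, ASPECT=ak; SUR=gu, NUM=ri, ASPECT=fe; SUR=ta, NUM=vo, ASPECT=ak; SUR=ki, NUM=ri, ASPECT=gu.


cell SUR=gu, NUM=vo, ASPECT=ak:
underlying: fup-liovza-kik-daz
1. o -> e, u -> i / F C0 _: fires at position(s) 6: fuplievzakikdaz
2. f -> v, p -> b / V _ V: no change
3. b -> p, d -> t, v -> f, z -> s / _ #: fires at position(s) 15: fuplievzakikdas
4. 0 -> e / C _ C: inserts after position(s) 3, 7, 12: fupelievezakikedas
surface: fupelievezakikedas

cell SUR=gu, NUM=ri, ASPECT=fe:
underlying: fup-liovza-f-vi
1. o -> e, u -> i / F C0 _: fires at position(s) 6: fuplievzafvi
2. f -> v, p -> b / V _ V: no change
3. b -> p, d -> t, v -> f, z -> s / _ #: no change
4. 0 -> e / C _ C: inserts after position(s) 3, 7, 10: fupelievezafevi
surface: fupelievezafevi

cell SUR=ta, NUM=vo, ASPECT=ak:
underlying: d-liovza-kik-daz
1. o -> e, u -> i / F C0 _: fires at position(s) 4: dlievzakikdaz
2. f -> v, p -> b / V _ V: no change
3. b -> p, d -> t, v -> f, z -> s / _ #: fires at position(s) 13: dlievzakikdas
4. 0 -> e / C _ C: inserts after position(s) 1, 5, 10: delievezakikedas
surface: delievezakikedas

cell SUR=ki, NUM=ri, ASPECT=gu:
underlying: sun-liovza-f-of
1. o -> e, u -> i / F C0 _: fires at position(s) 6: sunlievzafof
2. f -> v, p -> b / V _ V: fires at position(s) 10: sunlievzavof
3. b -> p, d -> t, v -> f, z -> s / _ #: no change
4. 0 -> e / C _ C: inserts after position(s) 3, 7: sunelievezavof
surface: sunelievezavof


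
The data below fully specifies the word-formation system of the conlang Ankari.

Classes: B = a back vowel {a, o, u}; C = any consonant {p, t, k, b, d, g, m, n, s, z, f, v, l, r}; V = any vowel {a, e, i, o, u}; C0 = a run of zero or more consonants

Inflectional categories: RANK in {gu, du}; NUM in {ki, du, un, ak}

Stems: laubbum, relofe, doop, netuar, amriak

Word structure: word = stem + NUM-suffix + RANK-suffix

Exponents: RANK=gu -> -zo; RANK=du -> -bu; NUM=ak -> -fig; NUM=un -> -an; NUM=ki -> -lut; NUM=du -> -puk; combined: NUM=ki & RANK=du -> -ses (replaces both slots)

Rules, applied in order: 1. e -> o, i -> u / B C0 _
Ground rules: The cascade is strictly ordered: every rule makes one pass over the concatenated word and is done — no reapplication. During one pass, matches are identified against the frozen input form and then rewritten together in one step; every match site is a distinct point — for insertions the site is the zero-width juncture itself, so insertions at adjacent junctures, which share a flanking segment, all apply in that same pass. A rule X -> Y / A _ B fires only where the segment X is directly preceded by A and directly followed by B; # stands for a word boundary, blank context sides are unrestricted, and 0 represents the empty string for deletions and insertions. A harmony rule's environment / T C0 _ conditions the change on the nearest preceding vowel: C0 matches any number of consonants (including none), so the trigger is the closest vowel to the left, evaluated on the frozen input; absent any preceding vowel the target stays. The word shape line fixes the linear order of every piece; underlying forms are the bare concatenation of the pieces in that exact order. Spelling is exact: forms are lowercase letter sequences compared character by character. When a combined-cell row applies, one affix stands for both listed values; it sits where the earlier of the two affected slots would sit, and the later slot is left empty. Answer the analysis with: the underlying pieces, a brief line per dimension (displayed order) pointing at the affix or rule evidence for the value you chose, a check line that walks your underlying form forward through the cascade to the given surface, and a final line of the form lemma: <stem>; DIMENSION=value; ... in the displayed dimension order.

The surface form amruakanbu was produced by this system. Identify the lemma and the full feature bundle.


underlying: amriak-an-bu
RANK=du - signalled by the affix -bu
NUM=un - signalled by the affix -an
check: amriakanbu -> amruakanbu
lemma: amriak; RANK=du; NUM=un


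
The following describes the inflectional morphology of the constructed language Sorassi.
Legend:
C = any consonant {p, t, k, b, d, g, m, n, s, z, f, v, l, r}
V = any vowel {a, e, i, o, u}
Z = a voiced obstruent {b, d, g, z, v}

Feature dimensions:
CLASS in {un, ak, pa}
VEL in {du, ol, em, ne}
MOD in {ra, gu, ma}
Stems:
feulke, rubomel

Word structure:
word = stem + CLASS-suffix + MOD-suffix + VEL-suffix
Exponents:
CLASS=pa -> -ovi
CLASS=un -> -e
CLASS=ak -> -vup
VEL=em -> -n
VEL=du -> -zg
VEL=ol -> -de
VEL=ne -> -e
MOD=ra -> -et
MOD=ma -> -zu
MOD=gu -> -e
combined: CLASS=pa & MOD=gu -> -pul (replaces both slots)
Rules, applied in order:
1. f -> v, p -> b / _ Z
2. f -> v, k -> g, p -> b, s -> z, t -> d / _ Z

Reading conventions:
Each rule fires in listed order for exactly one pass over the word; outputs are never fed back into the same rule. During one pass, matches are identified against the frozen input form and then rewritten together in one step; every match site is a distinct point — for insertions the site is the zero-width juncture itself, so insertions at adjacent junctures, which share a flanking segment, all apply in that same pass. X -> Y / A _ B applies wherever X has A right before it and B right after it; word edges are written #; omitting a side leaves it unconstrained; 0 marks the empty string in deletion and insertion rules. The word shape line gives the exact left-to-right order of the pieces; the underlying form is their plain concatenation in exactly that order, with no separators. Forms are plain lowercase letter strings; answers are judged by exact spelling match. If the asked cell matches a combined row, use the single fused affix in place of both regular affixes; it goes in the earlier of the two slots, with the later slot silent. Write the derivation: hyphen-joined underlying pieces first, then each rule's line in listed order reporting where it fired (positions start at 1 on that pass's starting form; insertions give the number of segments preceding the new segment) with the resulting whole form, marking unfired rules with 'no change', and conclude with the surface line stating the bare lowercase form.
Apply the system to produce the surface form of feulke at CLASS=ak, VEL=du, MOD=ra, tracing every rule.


underlying: feulke-vup-et-zg
1. f -> v, p -> b / _ Z: no change
2. f -> v, k -> g, p -> b, s -> z, t -> d / _ Z: fires at position(s) 11: feulkevupedzg
surface: feulkevupedzg


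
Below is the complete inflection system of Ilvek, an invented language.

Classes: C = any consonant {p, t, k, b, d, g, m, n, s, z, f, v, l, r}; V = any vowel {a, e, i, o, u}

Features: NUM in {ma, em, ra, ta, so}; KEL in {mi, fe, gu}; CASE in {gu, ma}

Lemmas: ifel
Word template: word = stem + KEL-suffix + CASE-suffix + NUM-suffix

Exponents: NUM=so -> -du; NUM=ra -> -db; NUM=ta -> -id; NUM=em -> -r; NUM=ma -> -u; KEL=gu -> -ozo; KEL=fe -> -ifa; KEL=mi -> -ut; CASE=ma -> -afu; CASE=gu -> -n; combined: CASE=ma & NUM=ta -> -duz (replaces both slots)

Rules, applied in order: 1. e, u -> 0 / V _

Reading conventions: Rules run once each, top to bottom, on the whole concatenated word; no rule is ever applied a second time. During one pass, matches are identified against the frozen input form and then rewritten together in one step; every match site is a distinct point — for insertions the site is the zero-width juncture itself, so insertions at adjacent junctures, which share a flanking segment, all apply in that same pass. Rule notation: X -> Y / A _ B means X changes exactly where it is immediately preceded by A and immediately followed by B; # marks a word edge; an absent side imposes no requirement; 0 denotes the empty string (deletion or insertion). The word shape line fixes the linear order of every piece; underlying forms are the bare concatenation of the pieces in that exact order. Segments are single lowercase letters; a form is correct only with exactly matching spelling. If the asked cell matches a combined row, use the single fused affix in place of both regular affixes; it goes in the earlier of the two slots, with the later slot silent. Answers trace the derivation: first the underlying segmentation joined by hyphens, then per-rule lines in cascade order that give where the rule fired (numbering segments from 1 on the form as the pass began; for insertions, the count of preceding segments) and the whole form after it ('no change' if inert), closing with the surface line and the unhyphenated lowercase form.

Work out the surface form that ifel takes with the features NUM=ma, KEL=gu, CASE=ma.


underlying: ifel-ozo-afu-u
1. e, u -> 0 / V _: fires at position(s) 11: ifelozoafu
surface: ifelozoafu


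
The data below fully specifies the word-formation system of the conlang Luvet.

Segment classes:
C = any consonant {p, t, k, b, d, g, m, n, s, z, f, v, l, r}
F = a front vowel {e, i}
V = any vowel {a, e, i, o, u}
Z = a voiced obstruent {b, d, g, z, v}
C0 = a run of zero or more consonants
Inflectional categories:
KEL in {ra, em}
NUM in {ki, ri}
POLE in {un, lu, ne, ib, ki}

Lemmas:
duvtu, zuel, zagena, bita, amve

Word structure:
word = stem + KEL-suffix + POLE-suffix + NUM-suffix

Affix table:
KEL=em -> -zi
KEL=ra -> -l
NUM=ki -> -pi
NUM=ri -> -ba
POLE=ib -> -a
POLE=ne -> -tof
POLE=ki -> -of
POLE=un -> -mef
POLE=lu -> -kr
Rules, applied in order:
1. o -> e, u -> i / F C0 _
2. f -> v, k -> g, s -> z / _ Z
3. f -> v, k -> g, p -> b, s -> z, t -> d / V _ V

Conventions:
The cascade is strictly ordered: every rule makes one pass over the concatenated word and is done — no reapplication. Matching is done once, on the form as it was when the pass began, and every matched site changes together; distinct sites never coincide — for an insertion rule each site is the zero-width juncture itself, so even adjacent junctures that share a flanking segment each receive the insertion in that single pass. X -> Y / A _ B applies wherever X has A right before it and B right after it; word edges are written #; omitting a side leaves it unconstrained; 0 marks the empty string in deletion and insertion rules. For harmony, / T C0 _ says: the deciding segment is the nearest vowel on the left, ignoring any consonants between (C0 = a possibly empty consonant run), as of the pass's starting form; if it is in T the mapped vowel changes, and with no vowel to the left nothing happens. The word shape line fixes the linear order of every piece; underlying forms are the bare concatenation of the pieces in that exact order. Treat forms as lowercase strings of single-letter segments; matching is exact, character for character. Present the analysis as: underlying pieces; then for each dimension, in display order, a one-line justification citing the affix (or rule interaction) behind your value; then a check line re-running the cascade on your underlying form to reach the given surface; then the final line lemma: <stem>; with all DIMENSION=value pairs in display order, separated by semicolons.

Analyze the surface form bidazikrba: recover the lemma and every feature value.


underlying: bita-zi-kr-ba
KEL=em - signalled by the affix -zi
NUM=ri - signalled by the affix -ba
POLE=lu - signalled by the affix -kr
check: bitazikrba -> bitazikrba -> bitazikrba -> bidazikrba
lemma: bita; KEL=em; NUM=ri; POLE=lu


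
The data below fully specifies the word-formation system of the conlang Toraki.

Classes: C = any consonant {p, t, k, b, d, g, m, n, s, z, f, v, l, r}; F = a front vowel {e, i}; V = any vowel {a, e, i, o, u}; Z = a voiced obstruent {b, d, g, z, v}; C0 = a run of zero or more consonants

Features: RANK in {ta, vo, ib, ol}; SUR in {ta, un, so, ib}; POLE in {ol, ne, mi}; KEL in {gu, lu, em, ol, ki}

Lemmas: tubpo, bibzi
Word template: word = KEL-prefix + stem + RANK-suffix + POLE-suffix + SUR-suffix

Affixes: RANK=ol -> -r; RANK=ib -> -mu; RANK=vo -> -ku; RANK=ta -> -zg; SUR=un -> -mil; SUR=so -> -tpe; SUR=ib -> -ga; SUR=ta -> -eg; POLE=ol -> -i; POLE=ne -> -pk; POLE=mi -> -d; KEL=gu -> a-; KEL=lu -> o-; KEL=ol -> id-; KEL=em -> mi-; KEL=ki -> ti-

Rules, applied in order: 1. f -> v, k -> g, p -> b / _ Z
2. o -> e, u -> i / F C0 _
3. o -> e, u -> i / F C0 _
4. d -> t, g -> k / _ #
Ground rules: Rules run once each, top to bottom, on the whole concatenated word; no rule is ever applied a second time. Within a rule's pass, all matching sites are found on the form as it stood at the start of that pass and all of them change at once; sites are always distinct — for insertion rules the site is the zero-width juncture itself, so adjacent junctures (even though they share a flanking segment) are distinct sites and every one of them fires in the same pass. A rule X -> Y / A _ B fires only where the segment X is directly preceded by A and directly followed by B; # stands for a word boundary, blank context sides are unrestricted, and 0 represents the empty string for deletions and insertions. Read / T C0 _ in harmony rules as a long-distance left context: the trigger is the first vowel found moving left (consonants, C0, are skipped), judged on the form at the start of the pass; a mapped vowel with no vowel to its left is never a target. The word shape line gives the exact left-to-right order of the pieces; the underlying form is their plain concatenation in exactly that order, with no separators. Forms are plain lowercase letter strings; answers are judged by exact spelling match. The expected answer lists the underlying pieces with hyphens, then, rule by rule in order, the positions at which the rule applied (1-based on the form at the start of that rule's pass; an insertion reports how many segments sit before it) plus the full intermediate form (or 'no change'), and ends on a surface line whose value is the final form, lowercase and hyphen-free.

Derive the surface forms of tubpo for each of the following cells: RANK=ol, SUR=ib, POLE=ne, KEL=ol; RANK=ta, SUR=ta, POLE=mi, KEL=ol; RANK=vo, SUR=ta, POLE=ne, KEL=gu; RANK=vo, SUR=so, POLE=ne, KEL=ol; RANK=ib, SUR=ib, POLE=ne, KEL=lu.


cell RANK=ol, SUR=ib, POLE=ne, KEL=ol:
underlying: id-tubpo-r-pk-ga
1. f -> v, k -> g, p -> b / _ Z: fires at position(s) 10: idtubporpgga
2. o -> e, u -> i / F C0 _: fires at position(s) 4: idtibporpgga
3. o -> e, u -> i / F C0 _: fires at position(s) 7: idtibperpgga
4. d -> t, g -> k / _ #: no change
surface: idtibperpgga

cell RANK=ta, SUR=ta, POLE=mi, KEL=ol:
underlying: id-tubpo-zg-d-eg
1. f -> v, k -> g, p -> b / _ Z: no change
2. o -> e, u -> i / F C0 _: fires at position(s) 4: idtibpozgdeg
3. o -> e, u -> i / F C0 _: fires at position(s) 7: idtibpezgdeg
4. d -> t, g -> k / _ #: fires at position(s) 12: idtibpezgdek
surface: idtibpezgdek

cell RANK=vo, SUR=ta, POLE=ne, KEL=gu:
underlying: a-tubpo-ku-pk-eg
1. f -> v, k -> g, p -> b / _ Z: no change
2. o -> e, u -> i / F C0 _: no change
3. o -> e, u -> i / F C0 _: no change
4. d -> t, g -> k / _ #: fires at position(s) 12: atubpokupkek
surface: atubpokupkek

cell RANK=vo, SUR=so, POLE=ne, KEL=ol:
underlying: id-tubpo-ku-pk-tpe
1. f -> v, k -> g, p -> b / _ Z: no change
2. o -> e, u -> i / F C0 _: fires at position(s) 4: idtibpokupktpe
3. o -> e, u -> i / F C0 _: fires at position(s) 7: idtibpekupktpe
4. d -> t, g -> k / _ #: no change
surface: idtibpekupktpe

cell RANK=ib, SUR=ib, POLE=ne, KEL=lu:
underlying: o-tubpo-mu-pk-ga
1. f -> v, k -> g, p -> b / _ Z: fires at position(s) 10: otubpomupgga
2. o -> e, u -> i / F C0 _: no change
3. o -> e, u -> i / F C0 _: no change
4. d -> t, g -> k / _ #: no change
surface: otubpomupgga


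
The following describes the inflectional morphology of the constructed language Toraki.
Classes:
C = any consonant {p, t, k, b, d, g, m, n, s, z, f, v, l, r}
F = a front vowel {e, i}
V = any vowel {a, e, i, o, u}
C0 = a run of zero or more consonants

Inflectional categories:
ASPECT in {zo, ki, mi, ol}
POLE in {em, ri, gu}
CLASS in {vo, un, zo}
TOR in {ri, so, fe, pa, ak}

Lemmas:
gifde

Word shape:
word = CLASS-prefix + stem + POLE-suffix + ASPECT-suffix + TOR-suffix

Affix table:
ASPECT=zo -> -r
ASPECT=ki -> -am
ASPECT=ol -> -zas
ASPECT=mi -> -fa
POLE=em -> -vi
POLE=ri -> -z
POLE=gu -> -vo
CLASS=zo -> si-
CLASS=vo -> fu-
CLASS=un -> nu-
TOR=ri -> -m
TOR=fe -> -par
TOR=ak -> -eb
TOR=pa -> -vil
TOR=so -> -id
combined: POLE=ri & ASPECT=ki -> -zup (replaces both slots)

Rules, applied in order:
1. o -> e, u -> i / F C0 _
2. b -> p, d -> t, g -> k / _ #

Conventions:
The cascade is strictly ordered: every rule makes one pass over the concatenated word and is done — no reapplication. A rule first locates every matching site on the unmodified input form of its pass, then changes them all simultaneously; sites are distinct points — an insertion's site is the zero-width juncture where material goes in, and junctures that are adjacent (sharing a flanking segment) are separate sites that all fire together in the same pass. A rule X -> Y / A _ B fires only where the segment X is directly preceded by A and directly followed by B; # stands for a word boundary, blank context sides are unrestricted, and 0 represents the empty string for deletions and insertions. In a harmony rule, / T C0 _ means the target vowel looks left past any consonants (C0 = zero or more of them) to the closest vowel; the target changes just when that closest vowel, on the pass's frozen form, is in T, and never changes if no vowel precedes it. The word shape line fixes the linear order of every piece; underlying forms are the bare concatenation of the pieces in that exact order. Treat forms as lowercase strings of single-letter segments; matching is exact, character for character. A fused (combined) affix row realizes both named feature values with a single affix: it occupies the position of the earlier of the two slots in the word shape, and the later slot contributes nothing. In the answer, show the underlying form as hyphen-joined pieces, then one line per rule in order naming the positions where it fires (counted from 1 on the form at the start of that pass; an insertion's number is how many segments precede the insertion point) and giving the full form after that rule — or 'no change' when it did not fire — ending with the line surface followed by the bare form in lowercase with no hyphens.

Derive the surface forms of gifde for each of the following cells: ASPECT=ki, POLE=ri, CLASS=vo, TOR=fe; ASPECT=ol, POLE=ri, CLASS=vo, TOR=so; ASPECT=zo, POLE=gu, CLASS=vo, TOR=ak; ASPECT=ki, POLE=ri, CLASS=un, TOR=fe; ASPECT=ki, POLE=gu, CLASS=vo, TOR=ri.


cell ASPECT=ki, POLE=ri, CLASS=vo, TOR=fe:
underlying: fu-gifde-zup-par
1. o -> e, u -> i / F C0 _: fires at position(s) 9: fugifdezippar
2. b -> p, d -> t, g -> k / _ #: no change
surface: fugifdezippar

cell ASPECT=ol, POLE=ri, CLASS=vo, TOR=so:
underlying: fu-gifde-z-zas-id
1. o -> e, u -> i / F C0 _: no change
2. b -> p, d -> t, g -> k / _ #: fires at position(s) 13: fugifdezzasit
surface: fugifdezzasit

cell ASPECT=zo, POLE=gu, CLASS=vo, TOR=ak:
underlying: fu-gifde-vo-r-eb
1. o -> e, u -> i / F C0 _: fires at position(s) 9: fugifdevereb
2. b -> p, d -> t, g -> k / _ #: fires at position(s) 12: fugifdeverep
surface: fugifdeverep

cell ASPECT=ki, POLE=ri, CLASS=un, TOR=fe:
underlying: nu-gifde-zup-par
1. o -> e, u -> i / F C0 _: fires at position(s) 9: nugifdezippar
2. b -> p, d -> t, g -> k / _ #: no change
surface: nugifdezippar

cell ASPECT=ki, POLE=gu, CLASS=vo, TOR=ri:
underlying: fu-gifde-vo-am-m
1. o -> e, u -> i / F C0 _: fires at position(s) 9: fugifdeveamm
2. b -> p, d -> t, g -> k / _ #: no change
surface: fugifdeveamm
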